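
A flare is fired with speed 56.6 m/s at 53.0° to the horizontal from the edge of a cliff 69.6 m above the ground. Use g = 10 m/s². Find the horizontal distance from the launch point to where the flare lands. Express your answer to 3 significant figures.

354 m

Components: v_x = 56.6 cos 53.0° = 34.06 m/s, v_y = 56.6 sin 53.0° = 45.20 m/s.
Vertical: 0 = 69.6 + 45.20 t − ½(10) t² ⇒ 5.000 t² − 45.20 t − 69.6 = 0.
t = [45.20 + √(2043 + 1392)] / 10.00 = 10.38 s.
Horizontal: R = v_x · t = 34.06 × 10.38 = 354 m.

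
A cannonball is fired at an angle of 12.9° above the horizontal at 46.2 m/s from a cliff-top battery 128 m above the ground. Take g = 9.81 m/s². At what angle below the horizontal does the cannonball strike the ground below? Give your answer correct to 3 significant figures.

48.6°

v_x = 46.2 cos 12.9° = 45.03 m/s.
At impact |v_y| = √(v_y0² + 2 g h) = √(10.31² + 2×9.81×128) = 51.16 m/s.
Angle below horizontal = arctan(|v_y| / v_x) = arctan(51.16 / 45.03) = 48.6°.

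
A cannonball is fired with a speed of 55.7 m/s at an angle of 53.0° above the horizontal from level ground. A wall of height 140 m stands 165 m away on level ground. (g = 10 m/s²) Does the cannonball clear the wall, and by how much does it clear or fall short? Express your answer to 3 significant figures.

No — it falls 42.2 m short of clearing the wall.

v_x = 55.7 cos 53.0° = 33.52 m/s; v_y0 = 55.7 sin 53.0° = 44.48 m/s.
Time to reach the wall: t = 165 / 33.52 = 4.922 s.
Height at that point: y = 44.48×4.922 − 5.000×4.922² = 97.80 m.
That is 140 − 97.80 = 42.2 m below the top of the wall, so the cannonball does not clear it.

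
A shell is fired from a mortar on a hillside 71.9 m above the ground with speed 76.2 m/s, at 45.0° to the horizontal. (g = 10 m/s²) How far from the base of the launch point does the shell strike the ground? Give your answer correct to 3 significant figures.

645 m

Components: v_x = 76.2 cos 45.0° = 53.88 m/s, v_y = 76.2 sin 45.0° = 53.88 m/s.
Vertical: 0 = 71.9 + 53.88 t − ½(10) t² ⇒ 5.000 t² − 53.88 t − 71.9 = 0.
t = [53.88 + √(2903 + 1438)] / 10.00 = 11.98 s.
Horizontal: R = v_x · t = 53.88 × 11.98 = 645 m.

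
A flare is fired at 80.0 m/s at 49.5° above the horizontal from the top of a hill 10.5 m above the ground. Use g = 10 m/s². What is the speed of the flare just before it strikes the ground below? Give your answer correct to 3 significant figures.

v_x = 80.0 cos 49.5° = 51.96 m/s is unchanged throughout.
For the vertical component, v_y² = v_y0² + 2 g h = (60.83)² + 2×10×10.5 = 3910, so |v_y| = 62.53 m/s.
Impact speed = √(v_x² + v_y²) = √(2700 + 3910) = 81.3 m/s.

81.3 m/s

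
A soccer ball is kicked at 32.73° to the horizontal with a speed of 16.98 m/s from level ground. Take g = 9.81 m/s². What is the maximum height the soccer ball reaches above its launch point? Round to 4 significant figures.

4.296 m

Vertical component of launch velocity: v_y = 16.98 sin 32.73° = 9.1808 m/s.
At the highest point the vertical velocity is zero, so v_y² = 2 g h_max.
h_max = (9.1808)² / (2 × 9.81) = 84.287 / 19.62 = 4.296 m.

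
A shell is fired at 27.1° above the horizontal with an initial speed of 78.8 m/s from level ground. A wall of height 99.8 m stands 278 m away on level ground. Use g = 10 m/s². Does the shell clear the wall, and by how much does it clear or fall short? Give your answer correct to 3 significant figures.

No — it falls 36.1 m short of clearing the wall.

v_x = 78.8 cos 27.1° = 70.15 m/s; v_y0 = 78.8 sin 27.1° = 35.90 m/s.
Time to reach the wall: t = 278 / 70.15 = 3.963 s.
Height at that point: y = 35.90×3.963 − 5.000×3.963² = 63.74 m.
That is 99.8 − 63.74 = 36.1 m below the top of the wall, so the shell does not clear it.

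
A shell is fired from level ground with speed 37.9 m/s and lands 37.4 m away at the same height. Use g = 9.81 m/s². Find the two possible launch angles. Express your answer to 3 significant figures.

Level-ground range: R = v₀² sin(2θ)/g ⇒ sin 2θ = R g / v₀² = 37.4×9.81/37.9² = 0.2554.
2θ = arcsin(0.2554) = 14.80° or 180° − 14.80° = 165.20°.
So θ = 7.40° or θ = 82.6°.

7.40° and 82.6°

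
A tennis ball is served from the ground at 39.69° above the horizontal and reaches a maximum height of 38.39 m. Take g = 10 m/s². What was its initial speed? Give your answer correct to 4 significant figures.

At maximum height v_y = 0, so (v₀ sin θ)² = 2 g H.
v₀ sin 39.69° = √(2 × 10 × 38.39) = 27.709 m/s.
v₀ = 27.709 / sin 39.69° = 27.709 / 0.6386 = 43.39 m/s.

43.39 m/s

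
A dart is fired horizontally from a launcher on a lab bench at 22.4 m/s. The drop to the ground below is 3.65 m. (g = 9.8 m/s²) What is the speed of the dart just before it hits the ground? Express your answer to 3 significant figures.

Fall time: t = √(2 × 3.65 / 9.8) = 0.8631 s.
At impact: v_x = 22.4 m/s (unchanged), v_y = g t = 9.8 × 0.8631 = 8.458 m/s.
Speed = √(v_x² + v_y²) = √(501.8 + 71.54) = 23.9 m/s.

23.9 m/s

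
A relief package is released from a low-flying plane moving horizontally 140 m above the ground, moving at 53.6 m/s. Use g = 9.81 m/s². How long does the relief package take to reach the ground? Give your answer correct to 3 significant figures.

The horizontal speed doesn't affect the fall. With v_y0 = 0, h = ½ g t².
t = √(2 × 140 / 9.81) = √28.54 = 5.34 s.

5.34 s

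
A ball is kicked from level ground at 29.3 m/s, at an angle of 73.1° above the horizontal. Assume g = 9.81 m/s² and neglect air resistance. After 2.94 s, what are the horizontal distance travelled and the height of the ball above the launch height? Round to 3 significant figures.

x = 25.0 m, y = 40.0 m

v_x = 29.3 cos 73.1° = 8.518 m/s; v_y0 = 29.3 sin 73.1° = 28.03 m/s.
x = v_x t = 8.518 × 2.94 = 25.0 m.
y = v_y0 t − ½ g t² = 28.03×2.94 − 4.905×2.94² = 40.0 m.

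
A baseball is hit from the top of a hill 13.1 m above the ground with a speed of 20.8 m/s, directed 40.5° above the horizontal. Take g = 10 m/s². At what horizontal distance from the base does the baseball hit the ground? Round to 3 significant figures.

54.7 m

Components: v_x = 20.8 cos 40.5° = 15.82 m/s, v_y = 20.8 sin 40.5° = 13.51 m/s.
Vertical: 0 = 13.1 + 13.51 t − ½(10) t² ⇒ 5.000 t² − 13.51 t − 13.1 = 0.
t = [13.51 + √(182.5 + 262.0)] / 10.00 = 3.459 s.
Horizontal: R = v_x · t = 15.82 × 3.459 = 54.7 m.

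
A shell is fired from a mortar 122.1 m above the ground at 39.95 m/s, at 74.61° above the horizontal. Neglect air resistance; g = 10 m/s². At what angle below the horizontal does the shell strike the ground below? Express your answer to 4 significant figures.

v_x = 39.95 cos 74.61° = 10.602 m/s.
At impact |v_y| = √(v_y0² + 2 g h) = √(38.517² + 2×10×122.1) = 62.654 m/s.
Angle below horizontal = arctan(|v_y| / v_x) = arctan(62.654 / 10.602) = 80.40°.

80.40°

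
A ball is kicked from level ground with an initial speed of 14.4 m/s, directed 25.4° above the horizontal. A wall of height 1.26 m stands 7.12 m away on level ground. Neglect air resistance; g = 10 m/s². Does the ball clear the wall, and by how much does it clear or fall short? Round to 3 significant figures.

Yes — it clears the wall by 0.623 m.

v_x = 14.4 cos 25.4° = 13.01 m/s; v_y0 = 14.4 sin 25.4° = 6.177 m/s.
Time to reach the wall: t = 7.12 / 13.01 = 0.5473 s.
Height at that point: y = 6.177×0.5473 − 5.000×0.5473² = 1.883 m.
That is 1.883 − 1.26 = 0.623 m above the top of the wall, so the ball clears it.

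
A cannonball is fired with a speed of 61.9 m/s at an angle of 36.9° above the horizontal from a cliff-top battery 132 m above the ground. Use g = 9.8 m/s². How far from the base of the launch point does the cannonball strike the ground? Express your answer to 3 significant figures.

506 m

Components: v_x = 61.9 cos 36.9° = 49.50 m/s, v_y = 61.9 sin 36.9° = 37.17 m/s.
Vertical: 0 = 132 + 37.17 t − ½(9.8) t² ⇒ 4.900 t² − 37.17 t − 132 = 0.
t = [37.17 + √(1382 + 2587)] / 9.800 = 10.22 s.
Horizontal: R = v_x · t = 49.50 × 10.22 = 506 m.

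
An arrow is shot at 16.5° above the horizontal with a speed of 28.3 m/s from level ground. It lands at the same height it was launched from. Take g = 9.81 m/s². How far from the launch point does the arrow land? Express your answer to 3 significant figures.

44.5 m

For level ground, R = v₀² sin(2θ) / g.
sin(2 × 16.5°) = sin 33.00° = 0.5446.
R = (28.3)² × 0.5446 / 9.81 = 44.5 m.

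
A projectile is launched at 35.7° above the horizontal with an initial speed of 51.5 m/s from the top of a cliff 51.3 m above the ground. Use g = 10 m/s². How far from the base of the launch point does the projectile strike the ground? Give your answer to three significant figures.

309 m

Components: v_x = 51.5 cos 35.7° = 41.82 m/s, v_y = 51.5 sin 35.7° = 30.05 m/s.
Vertical: 0 = 51.3 + 30.05 t − ½(10) t² ⇒ 5.000 t² − 30.05 t − 51.3 = 0.
t = [30.05 + √(903.0 + 1026)] / 10.00 = 7.397 s.
Horizontal: R = v_x · t = 41.82 × 7.397 = 309 m.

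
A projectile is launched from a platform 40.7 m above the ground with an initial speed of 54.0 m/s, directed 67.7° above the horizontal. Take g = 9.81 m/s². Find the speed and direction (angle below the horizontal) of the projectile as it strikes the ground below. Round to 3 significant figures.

60.9 m/s at 70.4° below the horizontal

v_x = 54.0 cos 67.7° = 20.49 m/s (constant).
|v_y| at impact = √((49.96)² + 2×9.81×40.7) = 57.40 m/s.
Speed = √(20.49² + 57.40²) = 60.9 m/s; angle = arctan(57.40/20.49) = 70.4° below horizontal.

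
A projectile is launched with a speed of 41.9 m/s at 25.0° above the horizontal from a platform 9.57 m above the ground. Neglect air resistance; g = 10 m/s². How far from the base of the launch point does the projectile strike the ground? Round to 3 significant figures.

153 m

Components: v_x = 41.9 cos 25.0° = 37.97 m/s, v_y = 41.9 sin 25.0° = 17.71 m/s.
Vertical: 0 = 9.57 + 17.71 t − ½(10) t² ⇒ 5.000 t² − 17.71 t − 9.57 = 0.
t = [17.71 + √(313.6 + 191.4)] / 10.00 = 4.018 s.
Horizontal: R = v_x · t = 37.97 × 4.018 = 153 m.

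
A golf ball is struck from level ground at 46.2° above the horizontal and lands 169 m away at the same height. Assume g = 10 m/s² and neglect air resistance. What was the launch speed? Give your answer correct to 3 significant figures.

41.1 m/s

On level ground, R = v₀² sin(2θ) / g, so v₀ = √(R g / sin 2θ).
sin(2 × 46.2°) = 0.9991.
v₀ = √(169 × 10 / 0.9991) = √1692 = 41.1 m/s.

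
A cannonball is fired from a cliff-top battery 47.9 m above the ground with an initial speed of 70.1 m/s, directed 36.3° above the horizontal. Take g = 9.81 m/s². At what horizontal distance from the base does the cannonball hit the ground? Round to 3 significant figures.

Components: v_x = 70.1 cos 36.3° = 56.50 m/s, v_y = 70.1 sin 36.3° = 41.50 m/s.
Vertical: 0 = 47.9 + 41.50 t − ½(9.81) t² ⇒ 4.905 t² − 41.50 t − 47.9 = 0.
t = [41.50 + √(1722 + 939.8)] / 9.810 = 9.490 s.
Horizontal: R = v_x · t = 56.50 × 9.490 = 536 m.

536 m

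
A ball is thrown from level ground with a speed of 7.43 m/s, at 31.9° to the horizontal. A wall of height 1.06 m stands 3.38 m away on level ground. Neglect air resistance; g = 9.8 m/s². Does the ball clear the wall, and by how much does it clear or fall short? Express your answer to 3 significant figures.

v_x = 7.43 cos 31.9° = 6.308 m/s; v_y0 = 7.43 sin 31.9° = 3.926 m/s.
Time to reach the wall: t = 3.38 / 6.308 = 0.5358 s.
Height at that point: y = 3.926×0.5358 − 4.900×0.5358² = 0.6969 m.
That is 1.06 − 0.6969 = 0.363 m below the top of the wall, so the ball does not clear it.

No — it falls 0.363 m short of clearing the wall.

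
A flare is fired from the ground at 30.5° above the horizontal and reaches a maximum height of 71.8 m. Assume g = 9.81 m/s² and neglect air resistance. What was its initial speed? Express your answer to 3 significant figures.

74.0 m/s

At maximum height v_y = 0, so (v₀ sin θ)² = 2 g H.
v₀ sin 30.5° = √(2 × 9.81 × 71.8) = 37.53 m/s.
v₀ = 37.53 / sin 30.5° = 37.53 / 0.5075 = 74.0 m/s.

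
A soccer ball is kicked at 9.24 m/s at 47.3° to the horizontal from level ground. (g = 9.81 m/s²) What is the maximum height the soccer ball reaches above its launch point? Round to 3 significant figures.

Vertical component of launch velocity: v_y = 9.24 sin 47.3° = 6.791 m/s.
At the highest point the vertical velocity is zero, so v_y² = 2 g h_max.
h_max = (6.791)² / (2 × 9.81) = 46.12 / 19.62 = 2.35 m.

2.35 m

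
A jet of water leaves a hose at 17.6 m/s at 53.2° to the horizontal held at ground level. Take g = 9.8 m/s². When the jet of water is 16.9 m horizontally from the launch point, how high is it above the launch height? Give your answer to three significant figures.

10.00 m

v_x = 17.6 cos 53.2° = 10.54 m/s, v_y0 = 17.6 sin 53.2° = 14.09 m/s.
Time to reach x = 16.9 m: t = x / v_x = 16.9 / 10.54 = 1.603 s.
y = v_y0 t − ½ g t² = 14.09×1.603 − 4.900×1.603² = 10.00 m.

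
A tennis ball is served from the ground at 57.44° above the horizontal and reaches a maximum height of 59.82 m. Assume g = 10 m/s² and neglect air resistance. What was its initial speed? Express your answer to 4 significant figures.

At maximum height v_y = 0, so (v₀ sin θ)² = 2 g H.
v₀ sin 57.44° = √(2 × 10 × 59.82) = 34.589 m/s.
v₀ = 34.589 / sin 57.44° = 34.589 / 0.8428 = 41.04 m/s.

41.04 m/s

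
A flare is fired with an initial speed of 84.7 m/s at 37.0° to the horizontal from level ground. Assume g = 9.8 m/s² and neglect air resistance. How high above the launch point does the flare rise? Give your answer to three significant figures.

133 m

Vertical component of launch velocity: v_y = 84.7 sin 37.0° = 50.97 m/s.
At the highest point the vertical velocity is zero, so v_y² = 2 g h_max.
h_max = (50.97)² / (2 × 9.8) = 2598 / 19.60 = 133 m.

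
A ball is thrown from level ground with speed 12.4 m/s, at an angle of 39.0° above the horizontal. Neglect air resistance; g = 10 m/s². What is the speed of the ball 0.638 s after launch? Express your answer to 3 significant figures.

v_x = 12.4 cos 39.0° = 9.637 m/s (constant).
v_y(t) = 12.4 sin 39.0° − g t = 7.804 − 10 × 0.638 = 1.424 m/s.
Speed = √(v_x² + v_y²) = √(92.87 + 2.028) = 9.74 m/s.

9.74 m/s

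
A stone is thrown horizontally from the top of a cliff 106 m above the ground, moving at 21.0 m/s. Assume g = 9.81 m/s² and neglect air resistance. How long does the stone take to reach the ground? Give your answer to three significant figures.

The horizontal speed doesn't affect the fall. With v_y0 = 0, h = ½ g t².
t = √(2 × 106 / 9.81) = √21.61 = 4.65 s.

4.65 s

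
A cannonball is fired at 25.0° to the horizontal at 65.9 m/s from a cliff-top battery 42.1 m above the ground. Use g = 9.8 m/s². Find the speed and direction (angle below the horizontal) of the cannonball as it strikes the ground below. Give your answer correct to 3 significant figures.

v_x = 65.9 cos 25.0° = 59.73 m/s (constant).
|v_y| at impact = √((27.85)² + 2×9.8×42.1) = 40.01 m/s.
Speed = √(59.73² + 40.01²) = 71.9 m/s; angle = arctan(40.01/59.73) = 33.8° below horizontal.

71.9 m/s at 33.8° below the horizontal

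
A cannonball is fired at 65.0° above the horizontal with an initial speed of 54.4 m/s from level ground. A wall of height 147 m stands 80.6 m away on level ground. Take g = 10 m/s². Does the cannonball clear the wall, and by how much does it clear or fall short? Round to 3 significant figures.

No — it falls 35.6 m short of clearing the wall.

v_x = 54.4 cos 65.0° = 22.99 m/s; v_y0 = 54.4 sin 65.0° = 49.30 m/s.
Time to reach the wall: t = 80.6 / 22.99 = 3.506 s.
Height at that point: y = 49.30×3.506 − 5.000×3.506² = 111.4 m.
That is 147 − 111.4 = 35.6 m below the top of the wall, so the cannonball does not clear it.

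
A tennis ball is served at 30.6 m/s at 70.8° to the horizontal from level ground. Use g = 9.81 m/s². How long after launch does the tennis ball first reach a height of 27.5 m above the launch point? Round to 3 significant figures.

v_y0 = 30.6 sin 70.8° = 28.90 m/s.
Set y = v_y0 t − ½ g t² = 27.5: 4.905 t² − 28.90 t + 27.5 = 0.
t = [28.90 ± √(835.2 − 539.6)] / 9.81 = (28.90 ± 17.19) / 9.81, giving t = 1.19 s or t = 4.70 s.
The tennis ball is on the way up at the first time, so t = 1.19 s.

1.19 s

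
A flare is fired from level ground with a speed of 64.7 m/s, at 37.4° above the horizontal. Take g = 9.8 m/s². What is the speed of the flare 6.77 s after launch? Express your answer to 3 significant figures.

58.1 m/s

v_x = 64.7 cos 37.4° = 51.40 m/s (constant).
v_y(t) = 64.7 sin 37.4° − g t = 39.30 − 9.8 × 6.77 = -27.05 m/s.
Speed = √(v_x² + v_y²) = √(2642 + 731.7) = 58.1 m/s.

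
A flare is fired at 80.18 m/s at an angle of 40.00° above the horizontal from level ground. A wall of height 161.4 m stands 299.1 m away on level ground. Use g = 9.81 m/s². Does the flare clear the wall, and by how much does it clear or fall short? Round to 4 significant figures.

v_x = 80.18 cos 40.00° = 61.421 m/s; v_y0 = 80.18 sin 40.00° = 51.539 m/s.
Time to reach the wall: t = 299.1 / 61.421 = 4.8697 s.
Height at that point: y = 51.539×4.8697 − 4.905×4.8697² = 134.66 m.
That is 161.4 − 134.66 = 26.74 m below the top of the wall, so the flare does not clear it.

No — it falls 26.74 m short of clearing the wall.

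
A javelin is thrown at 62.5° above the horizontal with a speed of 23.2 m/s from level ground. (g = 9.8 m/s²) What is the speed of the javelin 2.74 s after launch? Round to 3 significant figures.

v_x = 23.2 cos 62.5° = 10.71 m/s (constant).
v_y(t) = 23.2 sin 62.5° − g t = 20.58 − 9.8 × 2.74 = -6.272 m/s.
Speed = √(v_x² + v_y²) = √(114.7 + 39.34) = 12.4 m/s.

12.4 m/s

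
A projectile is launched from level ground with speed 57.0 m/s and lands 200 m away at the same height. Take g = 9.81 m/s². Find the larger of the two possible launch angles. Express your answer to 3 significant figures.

71.4°

Level-ground range: R = v₀² sin(2θ)/g ⇒ sin 2θ = R g / v₀² = 200×9.81/57.0² = 0.6039.
2θ = arcsin(0.6039) = 37.15° or 180° − 37.15° = 142.85°.
So θ = 18.6° or θ = 71.4°.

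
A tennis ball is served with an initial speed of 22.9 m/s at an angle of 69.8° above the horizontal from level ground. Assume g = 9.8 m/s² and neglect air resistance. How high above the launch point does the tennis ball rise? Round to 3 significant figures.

23.6 m

Vertical component of launch velocity: v_y = 22.9 sin 69.8° = 21.49 m/s.
At the highest point the vertical velocity is zero, so v_y² = 2 g h_max.
h_max = (21.49)² / (2 × 9.8) = 461.8 / 19.60 = 23.6 m.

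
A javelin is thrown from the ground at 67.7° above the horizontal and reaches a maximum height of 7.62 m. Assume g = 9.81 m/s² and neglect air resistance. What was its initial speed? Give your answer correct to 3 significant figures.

13.2 m/s

At maximum height v_y = 0, so (v₀ sin θ)² = 2 g H.
v₀ sin 67.7° = √(2 × 9.81 × 7.62) = 12.23 m/s.
v₀ = 12.23 / sin 67.7° = 12.23 / 0.9252 = 13.2 m/s.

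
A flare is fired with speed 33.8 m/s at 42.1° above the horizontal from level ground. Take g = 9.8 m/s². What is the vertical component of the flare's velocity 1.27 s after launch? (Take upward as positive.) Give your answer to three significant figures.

10.2 m/s

Initial vertical component: v_y0 = 33.8 sin 42.1° = 22.66 m/s.
v_y(t) = v_y0 − g t = 22.66 − 9.8 × 1.27 = 10.2 m/s.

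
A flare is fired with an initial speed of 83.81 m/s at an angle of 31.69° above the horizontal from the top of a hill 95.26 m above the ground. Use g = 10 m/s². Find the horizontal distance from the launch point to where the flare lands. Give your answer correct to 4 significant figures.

Components: v_x = 83.81 cos 31.69° = 71.314 m/s, v_y = 83.81 sin 31.69° = 44.027 m/s.
Vertical: 0 = 95.26 + 44.027 t − ½(10) t² ⇒ 5.000 t² − 44.027 t − 95.26 = 0.
t = [44.027 + √(1938.4 + 1905.2)] / 10.00 = 10.602 s.
Horizontal: R = v_x · t = 71.314 × 10.602 = 756.1 m.

756.1 m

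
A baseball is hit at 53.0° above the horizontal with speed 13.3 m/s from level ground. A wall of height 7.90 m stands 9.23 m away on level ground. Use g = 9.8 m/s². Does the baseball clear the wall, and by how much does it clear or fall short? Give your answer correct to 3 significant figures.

No — it falls 2.17 m short of clearing the wall.

v_x = 13.3 cos 53.0° = 8.004 m/s; v_y0 = 13.3 sin 53.0° = 10.62 m/s.
Time to reach the wall: t = 9.23 / 8.004 = 1.153 s.
Height at that point: y = 10.62×1.153 − 4.900×1.153² = 5.731 m.
That is 7.90 − 5.731 = 2.17 m below the top of the wall, so the baseball does not clear it.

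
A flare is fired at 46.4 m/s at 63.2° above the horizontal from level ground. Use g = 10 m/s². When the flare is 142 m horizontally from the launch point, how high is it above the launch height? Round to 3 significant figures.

v_x = 46.4 cos 63.2° = 20.92 m/s, v_y0 = 46.4 sin 63.2° = 41.42 m/s.
Time to reach x = 142 m: t = x / v_x = 142 / 20.92 = 6.788 s.
y = v_y0 t − ½ g t² = 41.42×6.788 − 5.000×6.788² = 50.8 m.

50.8 m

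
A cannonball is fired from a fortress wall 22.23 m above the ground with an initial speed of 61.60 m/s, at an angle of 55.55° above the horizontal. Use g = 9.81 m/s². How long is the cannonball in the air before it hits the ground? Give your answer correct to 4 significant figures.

10.78 s

Vertical component: v_y = 61.60 sin 55.55° = 50.797 m/s.
Taking up as positive with launch at y = 22.23 m, landing at y = 0: 0 = 22.23 + 50.797 t − ½(9.81) t².
Solving 4.905 t² − 50.797 t − 22.23 = 0 gives t = [50.797 + √(50.797² + 4·4.905·22.23)] / 9.810 = 10.78 s.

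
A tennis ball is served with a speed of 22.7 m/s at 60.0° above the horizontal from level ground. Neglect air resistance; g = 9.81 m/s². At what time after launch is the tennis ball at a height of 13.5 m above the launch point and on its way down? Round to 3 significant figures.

v_y0 = 22.7 sin 60.0° = 19.66 m/s.
Set y = v_y0 t − ½ g t² = 13.5: 4.905 t² − 19.66 t + 13.5 = 0.
t = [19.66 ± √(386.5 − 264.9)] / 9.81 = (19.66 ± 11.03) / 9.81, giving t = 0.880 s or t = 3.13 s.
On the way down corresponds to the larger root: t = 3.13 s.

3.13 s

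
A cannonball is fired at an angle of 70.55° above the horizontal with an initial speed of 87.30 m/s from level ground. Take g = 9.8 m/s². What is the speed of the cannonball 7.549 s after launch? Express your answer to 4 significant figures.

30.24 m/s

v_x = 87.30 cos 70.55° = 29.070 m/s (constant).
v_y(t) = 87.30 sin 70.55° − g t = 82.318 − 9.8 × 7.549 = 8.3378 m/s.
Speed = √(v_x² + v_y²) = √(845.06 + 69.519) = 30.24 m/s.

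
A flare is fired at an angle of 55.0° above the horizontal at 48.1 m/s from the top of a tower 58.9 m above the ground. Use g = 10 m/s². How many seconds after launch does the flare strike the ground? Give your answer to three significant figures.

Vertical component: v_y = 48.1 sin 55.0° = 39.40 m/s.
Taking up as positive with launch at y = 58.9 m, landing at y = 0: 0 = 58.9 + 39.40 t − ½(10) t².
Solving 5.000 t² − 39.40 t − 58.9 = 0 gives t = [39.40 + √(39.40² + 4·5.000·58.9)] / 10.00 = 9.17 s.

9.17 s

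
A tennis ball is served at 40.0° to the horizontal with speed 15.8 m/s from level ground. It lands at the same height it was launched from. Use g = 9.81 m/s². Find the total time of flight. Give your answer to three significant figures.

2.07 s

Vertical component: v_y = 15.8 sin 40.0° = 10.16 m/s.
For a projectile landing at launch height, time of flight is t = 2 v_y / g = 2 × 10.16 / 9.81 = 2.07 s.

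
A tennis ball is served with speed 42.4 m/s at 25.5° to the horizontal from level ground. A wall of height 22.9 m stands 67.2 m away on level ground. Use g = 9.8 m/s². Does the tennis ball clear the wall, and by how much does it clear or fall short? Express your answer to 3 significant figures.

v_x = 42.4 cos 25.5° = 38.27 m/s; v_y0 = 42.4 sin 25.5° = 18.25 m/s.
Time to reach the wall: t = 67.2 / 38.27 = 1.756 s.
Height at that point: y = 18.25×1.756 − 4.900×1.756² = 16.94 m.
That is 22.9 − 16.94 = 5.96 m below the top of the wall, so the tennis ball does not clear it.

No — it falls 5.96 m short of clearing the wall.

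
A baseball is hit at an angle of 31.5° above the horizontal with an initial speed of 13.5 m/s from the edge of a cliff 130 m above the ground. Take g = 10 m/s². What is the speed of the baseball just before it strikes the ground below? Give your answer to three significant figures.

v_x = 13.5 cos 31.5° = 11.51 m/s is unchanged throughout.
For the vertical component, v_y² = v_y0² + 2 g h = (7.054)² + 2×10×130 = 2650, so |v_y| = 51.48 m/s.
Impact speed = √(v_x² + v_y²) = √(132.5 + 2650) = 52.7 m/s.

52.7 m/s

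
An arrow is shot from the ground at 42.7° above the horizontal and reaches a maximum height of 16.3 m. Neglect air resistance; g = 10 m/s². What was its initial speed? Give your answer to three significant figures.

26.6 m/s

At maximum height v_y = 0, so (v₀ sin θ)² = 2 g H.
v₀ sin 42.7° = √(2 × 10 × 16.3) = 18.06 m/s.
v₀ = 18.06 / sin 42.7° = 18.06 / 0.6782 = 26.6 m/s.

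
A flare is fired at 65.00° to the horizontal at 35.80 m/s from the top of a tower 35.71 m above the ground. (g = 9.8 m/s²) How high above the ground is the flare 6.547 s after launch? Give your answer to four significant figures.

38.10 m

v_y0 = 35.80 sin 65.00° = 32.446 m/s.
y(t) = 35.71 + v_y0 t − ½ g t² = 35.71 + 32.446×6.547 − ½×9.8×6.547² = 38.10 m.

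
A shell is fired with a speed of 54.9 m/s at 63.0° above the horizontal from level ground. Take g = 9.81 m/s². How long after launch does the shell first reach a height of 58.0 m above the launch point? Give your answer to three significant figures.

1.38 s

v_y0 = 54.9 sin 63.0° = 48.92 m/s.
Set y = v_y0 t − ½ g t² = 58.0: 4.905 t² − 48.92 t + 58.0 = 0.
t = [48.92 ± √(2393 − 1138)] / 9.81 = (48.92 ± 35.43) / 9.81, giving t = 1.38 s or t = 8.60 s.
The shell is on the way up at the first time, so t = 1.38 s.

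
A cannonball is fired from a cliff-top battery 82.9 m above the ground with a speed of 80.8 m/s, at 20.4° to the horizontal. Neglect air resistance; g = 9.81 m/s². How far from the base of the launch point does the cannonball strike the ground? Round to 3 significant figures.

597 m

Components: v_x = 80.8 cos 20.4° = 75.73 m/s, v_y = 80.8 sin 20.4° = 28.16 m/s.
Vertical: 0 = 82.9 + 28.16 t − ½(9.81) t² ⇒ 4.905 t² − 28.16 t − 82.9 = 0.
t = [28.16 + √(793.0 + 1626)] / 9.810 = 7.884 s.
Horizontal: R = v_x · t = 75.73 × 7.884 = 597 m.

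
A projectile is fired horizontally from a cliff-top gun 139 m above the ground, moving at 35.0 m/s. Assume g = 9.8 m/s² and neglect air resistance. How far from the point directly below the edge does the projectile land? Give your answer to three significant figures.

186 m

Initial vertical velocity is zero, so the fall time comes from h = ½ g t²: t = √(2 × 139 / 9.8) = 5.326 s.
Horizontal motion is uniform at 35.0 m/s, so x = 35.0 × 5.326 = 186 m.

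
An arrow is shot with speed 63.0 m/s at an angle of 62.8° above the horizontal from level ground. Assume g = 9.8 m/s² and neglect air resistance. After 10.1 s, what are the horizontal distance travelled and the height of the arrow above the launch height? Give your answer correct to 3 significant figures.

x = 291 m, y = 66.1 m

v_x = 63.0 cos 62.8° = 28.80 m/s; v_y0 = 63.0 sin 62.8° = 56.03 m/s.
x = v_x t = 28.80 × 10.1 = 291 m.
y = v_y0 t − ½ g t² = 56.03×10.1 − 4.900×10.1² = 66.1 m.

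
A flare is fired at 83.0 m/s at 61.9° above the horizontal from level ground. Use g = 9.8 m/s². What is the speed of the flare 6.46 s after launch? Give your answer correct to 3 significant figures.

v_x = 83.0 cos 61.9° = 39.09 m/s (constant).
v_y(t) = 83.0 sin 61.9° − g t = 73.22 − 9.8 × 6.46 = 9.912 m/s.
Speed = √(v_x² + v_y²) = √(1528 + 98.25) = 40.3 m/s.

40.3 m/s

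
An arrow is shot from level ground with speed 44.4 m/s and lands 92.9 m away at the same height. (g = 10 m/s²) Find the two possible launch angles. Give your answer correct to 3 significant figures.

14.1° and 75.9°

Level-ground range: R = v₀² sin(2θ)/g ⇒ sin 2θ = R g / v₀² = 92.9×10/44.4² = 0.4712.
2θ = arcsin(0.4712) = 28.11° or 180° − 28.11° = 151.89°.
So θ = 14.1° or θ = 75.9°.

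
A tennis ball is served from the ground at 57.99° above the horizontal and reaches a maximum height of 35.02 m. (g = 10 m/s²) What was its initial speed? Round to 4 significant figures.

At maximum height v_y = 0, so (v₀ sin θ)² = 2 g H.
v₀ sin 57.99° = √(2 × 10 × 35.02) = 26.465 m/s.
v₀ = 26.465 / sin 57.99° = 26.465 / 0.8480 = 31.21 m/s.

31.21 m/s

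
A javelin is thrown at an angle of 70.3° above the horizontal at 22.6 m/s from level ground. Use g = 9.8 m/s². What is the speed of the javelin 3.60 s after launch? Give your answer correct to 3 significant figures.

v_x = 22.6 cos 70.3° = 7.618 m/s (constant).
v_y(t) = 22.6 sin 70.3° − g t = 21.28 − 9.8 × 3.60 = -14.00 m/s.
Speed = √(v_x² + v_y²) = √(58.03 + 196.0) = 15.9 m/s.

15.9 m/s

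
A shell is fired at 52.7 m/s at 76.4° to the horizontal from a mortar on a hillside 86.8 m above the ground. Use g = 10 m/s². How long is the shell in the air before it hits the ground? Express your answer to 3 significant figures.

11.7 s

Vertical component: v_y = 52.7 sin 76.4° = 51.22 m/s.
Taking up as positive with launch at y = 86.8 m, landing at y = 0: 0 = 86.8 + 51.22 t − ½(10) t².
Solving 5.000 t² − 51.22 t − 86.8 = 0 gives t = [51.22 + √(51.22² + 4·5.000·86.8)] / 10.00 = 11.7 s.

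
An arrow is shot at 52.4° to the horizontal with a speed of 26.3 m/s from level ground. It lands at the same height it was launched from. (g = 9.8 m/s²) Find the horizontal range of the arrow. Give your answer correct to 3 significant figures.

For level ground, R = v₀² sin(2θ) / g.
sin(2 × 52.4°) = sin 104.8° = 0.9668.
R = (26.3)² × 0.9668 / 9.8 = 68.2 m.

68.2 m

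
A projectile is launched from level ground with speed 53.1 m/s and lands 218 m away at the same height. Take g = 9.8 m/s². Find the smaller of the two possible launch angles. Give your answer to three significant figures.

Level-ground range: R = v₀² sin(2θ)/g ⇒ sin 2θ = R g / v₀² = 218×9.8/53.1² = 0.7577.
2θ = arcsin(0.7577) = 49.26° or 180° − 49.26° = 130.74°.
So θ = 24.6° or θ = 65.4°.

24.6°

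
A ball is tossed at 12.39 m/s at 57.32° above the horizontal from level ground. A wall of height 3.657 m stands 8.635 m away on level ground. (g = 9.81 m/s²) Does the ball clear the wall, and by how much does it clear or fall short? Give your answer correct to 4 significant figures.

Yes — it clears the wall by 1.632 m.

v_x = 12.39 cos 57.32° = 6.6899 m/s; v_y0 = 12.39 sin 57.32° = 10.429 m/s.
Time to reach the wall: t = 8.635 / 6.6899 = 1.2908 s.
Height at that point: y = 10.429×1.2908 − 4.905×1.2908² = 5.2892 m.
That is 5.2892 − 3.657 = 1.632 m above the top of the wall, so the ball clears it.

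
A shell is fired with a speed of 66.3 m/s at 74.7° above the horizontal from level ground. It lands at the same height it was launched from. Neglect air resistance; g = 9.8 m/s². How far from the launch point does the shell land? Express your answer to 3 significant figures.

For level ground, R = v₀² sin(2θ) / g.
sin(2 × 74.7°) = sin 149.4° = 0.5090.
R = (66.3)² × 0.5090 / 9.8 = 228 m.

228 m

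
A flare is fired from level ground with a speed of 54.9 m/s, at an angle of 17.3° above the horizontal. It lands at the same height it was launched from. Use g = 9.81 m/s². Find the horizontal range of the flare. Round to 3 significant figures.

For level ground, R = v₀² sin(2θ) / g.
sin(2 × 17.3°) = sin 34.60° = 0.5678.
R = (54.9)² × 0.5678 / 9.81 = 174 m.

174 m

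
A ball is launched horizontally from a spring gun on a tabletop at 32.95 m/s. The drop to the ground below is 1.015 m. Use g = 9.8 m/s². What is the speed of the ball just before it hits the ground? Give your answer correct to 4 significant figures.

Fall time: t = √(2 × 1.015 / 9.8) = 0.45513 s.
At impact: v_x = 32.95 m/s (unchanged), v_y = g t = 9.8 × 0.45513 = 4.4603 m/s.
Speed = √(v_x² + v_y²) = √(1085.7 + 19.894) = 33.25 m/s.

33.25 m/s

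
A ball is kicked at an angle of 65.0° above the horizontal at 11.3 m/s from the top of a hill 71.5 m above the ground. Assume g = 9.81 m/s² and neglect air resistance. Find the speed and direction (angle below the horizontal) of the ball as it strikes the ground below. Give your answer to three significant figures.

v_x = 11.3 cos 65.0° = 4.776 m/s (constant).
|v_y| at impact = √((10.24)² + 2×9.81×71.5) = 38.83 m/s.
Speed = √(4.776² + 38.83²) = 39.1 m/s; angle = arctan(38.83/4.776) = 83.0° below horizontal.

39.1 m/s at 83.0° below the horizontal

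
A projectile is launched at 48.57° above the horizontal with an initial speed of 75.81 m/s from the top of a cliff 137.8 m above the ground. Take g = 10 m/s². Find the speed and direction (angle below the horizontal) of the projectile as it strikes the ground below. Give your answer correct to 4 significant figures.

92.21 m/s at 57.04° below the horizontal

v_x = 75.81 cos 48.57° = 50.164 m/s (constant).
|v_y| at impact = √((56.840)² + 2×10×137.8) = 77.374 m/s.
Speed = √(50.164² + 77.374²) = 92.21 m/s; angle = arctan(77.374/50.164) = 57.04° below horizontal.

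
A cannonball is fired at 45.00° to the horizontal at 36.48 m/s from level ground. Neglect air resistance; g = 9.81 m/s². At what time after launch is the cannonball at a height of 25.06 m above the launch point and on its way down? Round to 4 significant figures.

v_y0 = 36.48 sin 45.00° = 25.795 m/s.
Set y = v_y0 t − ½ g t² = 25.06: 4.905 t² − 25.795 t + 25.06 = 0.
t = [25.795 ± √(665.38 − 491.68)] / 9.81 = (25.795 ± 13.180) / 9.81, giving t = 1.286 s or t = 3.973 s.
On the way down corresponds to the larger root: t = 3.973 s.

3.973 s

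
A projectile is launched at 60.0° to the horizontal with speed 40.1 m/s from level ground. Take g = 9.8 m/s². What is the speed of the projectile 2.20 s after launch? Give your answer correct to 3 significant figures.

v_x = 40.1 cos 60.0° = 20.05 m/s (constant).
v_y(t) = 40.1 sin 60.0° − g t = 34.73 − 9.8 × 2.20 = 13.17 m/s.
Speed = √(v_x² + v_y²) = √(402.0 + 173.4) = 24.0 m/s.

24.0 m/s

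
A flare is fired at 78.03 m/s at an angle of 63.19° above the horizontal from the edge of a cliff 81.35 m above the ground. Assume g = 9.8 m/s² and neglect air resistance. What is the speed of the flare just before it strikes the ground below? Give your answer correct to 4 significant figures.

v_x = 78.03 cos 63.19° = 35.194 m/s is unchanged throughout.
For the vertical component, v_y² = v_y0² + 2 g h = (69.642)² + 2×9.8×81.35 = 6444.5, so |v_y| = 80.278 m/s.
Impact speed = √(v_x² + v_y²) = √(1238.6 + 6444.5) = 87.65 m/s.

87.65 m/s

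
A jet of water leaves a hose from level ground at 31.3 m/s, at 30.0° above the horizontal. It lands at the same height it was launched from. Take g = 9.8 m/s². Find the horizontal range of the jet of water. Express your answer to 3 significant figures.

For level ground, R = v₀² sin(2θ) / g.
sin(2 × 30.0°) = sin 60.00° = 0.8660.
R = (31.3)² × 0.8660 / 9.8 = 86.6 m.

86.6 m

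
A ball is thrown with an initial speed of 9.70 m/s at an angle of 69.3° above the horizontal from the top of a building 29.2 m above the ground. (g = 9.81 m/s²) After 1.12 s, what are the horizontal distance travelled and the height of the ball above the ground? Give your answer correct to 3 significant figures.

x = 3.84 m, y = 33.2 m

v_x = 9.70 cos 69.3° = 3.429 m/s; v_y0 = 9.70 sin 69.3° = 9.074 m/s.
x = v_x t = 3.429 × 1.12 = 3.84 m.
y = 29.2 + v_y0 t − ½ g t² = 33.2 m.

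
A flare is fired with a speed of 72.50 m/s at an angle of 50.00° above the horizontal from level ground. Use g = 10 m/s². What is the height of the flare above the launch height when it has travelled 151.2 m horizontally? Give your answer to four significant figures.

127.6 m

v_x = 72.50 cos 50.00° = 46.602 m/s, v_y0 = 72.50 sin 50.00° = 55.538 m/s.
Time to reach x = 151.2 m: t = x / v_x = 151.2 / 46.602 = 3.2445 s.
y = v_y0 t − ½ g t² = 55.538×3.2445 − 5.000×3.2445² = 127.6 m.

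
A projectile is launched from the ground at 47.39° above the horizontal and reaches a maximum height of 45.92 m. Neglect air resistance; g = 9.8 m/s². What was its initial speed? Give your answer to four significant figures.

40.76 m/s

At maximum height v_y = 0, so (v₀ sin θ)² = 2 g H.
v₀ sin 47.39° = √(2 × 9.8 × 45.92) = 30.001 m/s.
v₀ = 30.001 / sin 47.39° = 30.001 / 0.7360 = 40.76 m/s.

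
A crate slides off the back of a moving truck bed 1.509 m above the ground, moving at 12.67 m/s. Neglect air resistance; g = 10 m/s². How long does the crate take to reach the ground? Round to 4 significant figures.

The horizontal speed doesn't affect the fall. With v_y0 = 0, h = ½ g t².
t = √(2 × 1.509 / 10) = √0.30180 = 0.5494 s.

0.5494 s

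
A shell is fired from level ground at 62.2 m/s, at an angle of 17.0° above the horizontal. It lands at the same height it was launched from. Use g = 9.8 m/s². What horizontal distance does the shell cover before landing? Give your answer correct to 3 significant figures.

221 m

Components: v_x = 62.2 cos 17.0° = 59.48 m/s, v_y = 62.2 sin 17.0° = 18.19 m/s.
Time of flight (same landing height): t = 2 v_y / g = 2 × 18.19 / 9.8 = 3.712 s.
Range: R = v_x · t = 59.48 × 3.712 = 221 m.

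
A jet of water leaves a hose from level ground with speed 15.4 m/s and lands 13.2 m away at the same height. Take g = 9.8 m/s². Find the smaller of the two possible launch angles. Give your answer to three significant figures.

16.5°

Level-ground range: R = v₀² sin(2θ)/g ⇒ sin 2θ = R g / v₀² = 13.2×9.8/15.4² = 0.5455.
2θ = arcsin(0.5455) = 33.06° or 180° − 33.06° = 146.94°.
So θ = 16.5° or θ = 73.5°.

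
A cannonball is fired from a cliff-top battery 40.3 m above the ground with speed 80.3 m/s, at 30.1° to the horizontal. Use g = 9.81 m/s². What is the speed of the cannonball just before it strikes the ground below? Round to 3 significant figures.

v_x = 80.3 cos 30.1° = 69.47 m/s is unchanged throughout.
For the vertical component, v_y² = v_y0² + 2 g h = (40.27)² + 2×9.81×40.3 = 2412, so |v_y| = 49.11 m/s.
Impact speed = √(v_x² + v_y²) = √(4826 + 2412) = 85.1 m/s.

85.1 m/s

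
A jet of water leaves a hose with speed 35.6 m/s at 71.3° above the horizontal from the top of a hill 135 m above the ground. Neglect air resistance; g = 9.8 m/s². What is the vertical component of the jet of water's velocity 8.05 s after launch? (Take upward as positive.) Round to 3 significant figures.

-45.2 m/s

Initial vertical component: v_y0 = 35.6 sin 71.3° = 33.72 m/s.
v_y(t) = v_y0 − g t = 33.72 − 9.8 × 8.05 = -45.2 m/s.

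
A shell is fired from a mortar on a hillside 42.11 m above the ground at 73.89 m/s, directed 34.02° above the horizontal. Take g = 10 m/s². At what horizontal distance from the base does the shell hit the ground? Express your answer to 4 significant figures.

562.5 m

Components: v_x = 73.89 cos 34.02° = 61.243 m/s, v_y = 73.89 sin 34.02° = 41.340 m/s.
Vertical: 0 = 42.11 + 41.340 t − ½(10) t² ⇒ 5.000 t² − 41.340 t − 42.11 = 0.
t = [41.340 + √(1709.0 + 842.20)] / 10.00 = 9.1849 s.
Horizontal: R = v_x · t = 61.243 × 9.1849 = 562.5 m.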